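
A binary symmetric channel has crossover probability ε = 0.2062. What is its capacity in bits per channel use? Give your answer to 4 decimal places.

0.2658 bits

Binary symmetric channel: C = 1 − h₂(ε) where h₂ is the binary entropy function.
h₂(0.2062) = −0.2062·log₂0.2062 − 0.7938·log₂0.7938 = 0.7342.
C = 1 − 0.7342 = 0.2658 bits per channel use.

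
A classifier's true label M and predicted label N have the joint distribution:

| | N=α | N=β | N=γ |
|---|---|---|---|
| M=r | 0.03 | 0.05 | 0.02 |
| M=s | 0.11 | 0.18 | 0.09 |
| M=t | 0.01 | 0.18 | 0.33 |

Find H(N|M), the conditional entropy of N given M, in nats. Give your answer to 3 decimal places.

0.884 nats

Chain rule: H(N|M) = H(M,N) − H(M).
Marginals: p(M) = (0.1000, 0.3800, 0.5200), p(N) = (0.1500, 0.4100, 0.4400).
H(M,N) = 1.8220 nats; H(M) = 0.9380 nats.
H(N|M) = 1.8220 − 0.9380 = 0.884 nats.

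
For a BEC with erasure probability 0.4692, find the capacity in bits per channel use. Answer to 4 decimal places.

0.5308 bits

Binary erasure channel: capacity C = 1 − ε.
C = 1 − 0.4692 = 0.5308 bits per channel use.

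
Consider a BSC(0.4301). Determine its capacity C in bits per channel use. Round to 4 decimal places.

Binary symmetric channel: C = 1 − h₂(ε) where h₂ is the binary entropy function.
h₂(0.4301) = −0.4301·log₂0.4301 − 0.5699·log₂0.5699 = 0.9859.
C = 1 − 0.9859 = 0.0141 bits per channel use.

0.0141 bits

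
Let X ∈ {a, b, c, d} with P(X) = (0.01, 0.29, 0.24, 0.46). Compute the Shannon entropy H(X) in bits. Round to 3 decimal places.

H(X) = −Σ p·log₂ p.
  −(0.01)·log₂(0.01) = 0.0664
  −(0.29)·log₂(0.29) = 0.5179
  −(0.24)·log₂(0.24) = 0.4941
  −(0.46)·log₂(0.46) = 0.5153
Sum: 0.0664 + 0.5179 + 0.4941 + 0.5153 = 1.594 bits.

1.594 bits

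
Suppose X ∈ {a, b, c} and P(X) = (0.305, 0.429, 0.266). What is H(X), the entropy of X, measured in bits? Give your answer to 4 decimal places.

1.5545 bits

H(X) = −Σ p·log₂ p.
  −(0.305)·log₂(0.305) = 0.52250
  −(0.429)·log₂(0.429) = 0.52379
  −(0.266)·log₂(0.266) = 0.50819
Sum: 0.52250 + 0.52379 + 0.50819 = 1.5545 bits.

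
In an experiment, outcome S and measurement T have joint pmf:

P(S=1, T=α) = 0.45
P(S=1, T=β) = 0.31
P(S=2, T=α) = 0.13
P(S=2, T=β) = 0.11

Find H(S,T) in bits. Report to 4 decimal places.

H(S,T) = −Σ p(x,y)·log₂ p(x,y) over all 4 cells.
  cell (1,α): −0.45·log₂0.45 = 0.51840
  cell (1,β): −0.31·log₂0.31 = 0.52379
  cell (2,α): −0.13·log₂0.13 = 0.38264
  cell (2,β): −0.11·log₂0.11 = 0.35029
Sum = 1.7751 bits.

1.7751 bits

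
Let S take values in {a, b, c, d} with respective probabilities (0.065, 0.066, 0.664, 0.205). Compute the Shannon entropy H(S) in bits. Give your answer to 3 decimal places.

H(S) = −Σ p·log₂ p.
  −(0.065)·log₂(0.065) = 0.2563
  −(0.066)·log₂(0.066) = 0.2588
  −(0.664)·log₂(0.664) = 0.3923
  −(0.205)·log₂(0.205) = 0.4687
Sum: 0.2563 + 0.2588 + 0.3923 + 0.4687 = 1.376 bits.

1.376 bits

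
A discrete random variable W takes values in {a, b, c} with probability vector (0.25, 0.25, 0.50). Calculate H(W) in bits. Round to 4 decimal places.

H(W) = −Σ p·log₂ p.
  −(0.25)·log₂(0.25) = 0.50000
  −(0.25)·log₂(0.25) = 0.50000
  −(0.50)·log₂(0.50) = 0.50000
Sum: 0.50000 + 0.50000 + 0.50000 = 1.5000 bits.

1.5000 bits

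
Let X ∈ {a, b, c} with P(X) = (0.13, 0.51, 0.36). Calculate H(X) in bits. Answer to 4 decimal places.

H(X) = −Σ p·log₂ p.
  −(0.13)·log₂(0.13) = 0.38264
  −(0.51)·log₂(0.51) = 0.49543
  −(0.36)·log₂(0.36) = 0.53062
Sum: 0.38264 + 0.49543 + 0.53062 = 1.4087 bits.

1.4087 bits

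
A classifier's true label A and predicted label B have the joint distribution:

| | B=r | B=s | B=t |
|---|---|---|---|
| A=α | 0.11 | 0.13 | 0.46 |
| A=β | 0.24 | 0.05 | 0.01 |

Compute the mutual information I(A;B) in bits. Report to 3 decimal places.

Marginals: p(A) = (0.7000, 0.3000), p(B) = (0.3500, 0.1800, 0.4700).
I(A;B) = Σ p(x,y)·log₂[p(x,y)/(p(x)p(y))].
  (α,r): 0.11·log₂(0.4490) = -0.1271
  (α,s): 0.13·log₂(1.0317) = 0.0059
  (α,t): 0.46·log₂(1.3982) = 0.2224
  (β,r): 0.24·log₂(2.2857) = 0.2862
  (β,s): 0.05·log₂(0.9259) = -0.0056
  (β,t): 0.01·log₂(0.0709) = -0.0382
Sum = 0.344 bits.

0.344 bits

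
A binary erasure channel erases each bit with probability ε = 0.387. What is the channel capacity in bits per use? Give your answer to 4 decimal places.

0.6130 bits

Binary erasure channel: capacity C = 1 − ε.
C = 1 − 0.387 = 0.6130 bits per channel use.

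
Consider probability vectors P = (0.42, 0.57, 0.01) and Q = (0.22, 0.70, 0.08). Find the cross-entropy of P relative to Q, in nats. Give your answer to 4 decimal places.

H(P,Q) = −Σ p·ln q.
  −0.42·ln(0.22) = 0.63593
  −0.57·ln(0.70) = 0.20330
  −0.01·ln(0.08) = 0.02526
H(P,Q) = 0.8645 nats.

0.8645 nats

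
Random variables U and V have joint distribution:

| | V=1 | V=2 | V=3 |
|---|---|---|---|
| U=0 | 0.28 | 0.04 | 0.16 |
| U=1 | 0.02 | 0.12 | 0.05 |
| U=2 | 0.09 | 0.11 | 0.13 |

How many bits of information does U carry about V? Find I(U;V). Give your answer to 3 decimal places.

0.196 bits

Marginals: p(U) = (0.4800, 0.1900, 0.3300), p(V) = (0.3900, 0.2700, 0.3400).
I(U;V) = Σ p(x,y)·log₂[p(x,y)/(p(x)p(y))].
  (0,1): 0.28·log₂(1.4957) = 0.1626
  (0,2): 0.04·log₂(0.3086) = -0.0678
  (0,3): 0.16·log₂(0.9804) = -0.0046
  (1,1): 0.02·log₂(0.2699) = -0.0378
  (1,2): 0.12·log₂(2.3392) = 0.1471
  (1,3): 0.05·log₂(0.7740) = -0.0185
  (2,1): 0.09·log₂(0.6993) = -0.0464
  (2,2): 0.11·log₂(1.2346) = 0.0334
  (2,3): 0.13·log₂(1.1586) = 0.0276
Sum = 0.196 bits.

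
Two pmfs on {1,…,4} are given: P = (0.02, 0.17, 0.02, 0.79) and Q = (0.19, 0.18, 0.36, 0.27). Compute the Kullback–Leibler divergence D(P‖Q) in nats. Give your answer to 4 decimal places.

0.7356 nats

D(P‖Q) = Σ p·ln(p/q).
  0.02·ln(0.02/0.19) = -0.04503
  0.17·ln(0.17/0.18) = -0.00972
  0.02·ln(0.02/0.36) = -0.05781
  0.79·ln(0.79/0.27) = 0.84815
D(P‖Q) = 0.7356 nats.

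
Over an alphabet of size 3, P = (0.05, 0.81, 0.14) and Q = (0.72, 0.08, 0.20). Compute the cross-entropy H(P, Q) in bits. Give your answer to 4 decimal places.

H(P,Q) = −Σ p·log₂ q.
  −0.05·log₂(0.72) = 0.02370
  −0.81·log₂(0.08) = 2.95152
  −0.14·log₂(0.20) = 0.32507
H(P,Q) = 3.3003 bits.

3.3003 bits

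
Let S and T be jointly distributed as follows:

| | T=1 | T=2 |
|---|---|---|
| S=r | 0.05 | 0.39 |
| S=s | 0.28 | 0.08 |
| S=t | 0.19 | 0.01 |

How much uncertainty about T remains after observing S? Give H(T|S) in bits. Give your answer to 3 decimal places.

0.557 bits

Marginals: p(S) = (0.4400, 0.3600, 0.2000), p(T) = (0.5200, 0.4800).
H(T|S) = Σ p(S) · H(T|S=·).
  S=r: p=0.4400, H(T|S=r) = 0.5108
  S=s: p=0.3600, H(T|S=s) = 0.7642
  S=t: p=0.2000, H(T|S=t) = 0.2864
Weighted sum = 0.557 bits.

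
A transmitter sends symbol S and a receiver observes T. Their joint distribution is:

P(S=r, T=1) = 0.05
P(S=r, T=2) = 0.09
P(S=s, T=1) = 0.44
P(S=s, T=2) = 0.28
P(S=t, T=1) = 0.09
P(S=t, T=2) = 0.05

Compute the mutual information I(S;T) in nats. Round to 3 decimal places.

0.017 nats

Marginals: p(S) = (0.1400, 0.7200, 0.1400), p(T) = (0.5800, 0.4200).
I(S;T) = Σ p(x,y)·ln[p(x,y)/(p(x)p(y))].
  (r,1): 0.05·ln(0.6158) = -0.0242
  (r,2): 0.09·ln(1.5306) = 0.0383
  (s,1): 0.44·ln(1.0536) = 0.0230
  (s,2): 0.28·ln(0.9259) = -0.0215
  (t,1): 0.09·ln(1.1084) = 0.0093
  (t,2): 0.05·ln(0.8503) = -0.0081
Sum = 0.017 nats.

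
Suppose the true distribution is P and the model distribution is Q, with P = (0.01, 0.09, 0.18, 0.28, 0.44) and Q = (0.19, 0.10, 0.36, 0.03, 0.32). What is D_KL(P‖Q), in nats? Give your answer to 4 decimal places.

0.6018 nats

D(P‖Q) = Σ p·ln(p/q).
  0.01·ln(0.01/0.19) = -0.02944
  0.09·ln(0.09/0.10) = -0.00948
  0.18·ln(0.18/0.36) = -0.12477
  0.28·ln(0.28/0.03) = 0.62541
  0.44·ln(0.44/0.32) = 0.14012
D(P‖Q) = 0.6018 nats.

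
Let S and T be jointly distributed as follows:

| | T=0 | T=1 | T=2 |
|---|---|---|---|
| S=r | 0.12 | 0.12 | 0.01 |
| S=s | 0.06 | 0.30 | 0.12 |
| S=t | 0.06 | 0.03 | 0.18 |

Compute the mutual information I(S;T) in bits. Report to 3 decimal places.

Marginals: p(S) = (0.2500, 0.4800, 0.2700), p(T) = (0.2400, 0.4500, 0.3100).
I(S;T) = H(S) + H(T) − H(S,T).
H(S) = 1.5183, H(T) = 1.5363, H(S,T) = 2.7729.
I(S;T) = 1.5183 + 1.5363 − 2.7729 = 0.282 bits.

0.282 bits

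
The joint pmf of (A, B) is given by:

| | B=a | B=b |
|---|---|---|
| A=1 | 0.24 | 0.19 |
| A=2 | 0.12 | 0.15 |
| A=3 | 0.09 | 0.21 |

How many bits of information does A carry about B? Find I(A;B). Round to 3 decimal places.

Marginals: p(A) = (0.4300, 0.2700, 0.3000), p(B) = (0.4500, 0.5500).
I(A;B) = H(A) + H(B) − H(A,B).
H(A) = 1.5547, H(B) = 0.9928, H(A,B) = 2.5124.
I(A;B) = 1.5547 + 0.9928 − 2.5124 = 0.035 bits.

0.035 bits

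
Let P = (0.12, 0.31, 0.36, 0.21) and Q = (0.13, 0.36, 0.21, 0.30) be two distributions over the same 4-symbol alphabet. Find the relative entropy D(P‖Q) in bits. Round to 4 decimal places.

D(P‖Q) = Σ p·log₂(p/q).
  0.12·log₂(0.12/0.13) = -0.01386
  0.31·log₂(0.31/0.36) = -0.06688
  0.36·log₂(0.36/0.21) = 0.27994
  0.21·log₂(0.21/0.30) = -0.10806
D(P‖Q) = 0.0911 bits.

0.0911 bits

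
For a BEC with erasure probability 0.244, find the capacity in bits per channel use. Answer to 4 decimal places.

Binary erasure channel: capacity C = 1 − ε.
C = 1 − 0.244 = 0.7560 bits per channel use.

0.7560 bits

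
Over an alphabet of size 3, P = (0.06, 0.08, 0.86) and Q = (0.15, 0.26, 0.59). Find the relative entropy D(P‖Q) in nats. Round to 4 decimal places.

0.1748 nats

D(P‖Q) = Σ p·ln(p/q).
  0.06·ln(0.06/0.15) = -0.05498
  0.08·ln(0.08/0.26) = -0.09429
  0.86·ln(0.86/0.59) = 0.32406
D(P‖Q) = 0.1748 nats.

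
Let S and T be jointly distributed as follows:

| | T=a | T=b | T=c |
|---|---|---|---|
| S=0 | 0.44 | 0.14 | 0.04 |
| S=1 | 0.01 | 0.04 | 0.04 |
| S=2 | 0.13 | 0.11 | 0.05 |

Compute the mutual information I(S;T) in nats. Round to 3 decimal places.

0.086 nats

Marginals: p(S) = (0.6200, 0.0900, 0.2900), p(T) = (0.5800, 0.2900, 0.1300).
I(S;T) = Σ p(x,y)·ln[p(x,y)/(p(x)p(y))].
  (0,a): 0.44·ln(1.2236) = 0.0888
  (0,b): 0.14·ln(0.7786) = -0.0350
  (0,c): 0.04·ln(0.4963) = -0.0280
  (1,a): 0.01·ln(0.1916) = -0.0165
  (1,b): 0.04·ln(1.5326) = 0.0171
  (1,c): 0.04·ln(3.4188) = 0.0492
  (2,a): 0.13·ln(0.7729) = -0.0335
  (2,b): 0.11·ln(1.3080) = 0.0295
  (2,c): 0.05·ln(1.3263) = 0.0141
Sum = 0.086 nats.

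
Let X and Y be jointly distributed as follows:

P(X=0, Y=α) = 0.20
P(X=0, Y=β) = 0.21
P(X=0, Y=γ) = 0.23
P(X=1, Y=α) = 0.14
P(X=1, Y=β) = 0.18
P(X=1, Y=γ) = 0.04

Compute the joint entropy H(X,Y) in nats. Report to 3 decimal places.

H(X,Y) = −Σ p(x,y)·ln p(x,y) over all 6 cells.
  cell (0,α): −0.20·ln0.20 = 0.3219
  cell (0,β): −0.21·ln0.21 = 0.3277
  cell (0,γ): −0.23·ln0.23 = 0.3380
  cell (1,α): −0.14·ln0.14 = 0.2753
  cell (1,β): −0.18·ln0.18 = 0.3087
  cell (1,γ): −0.04·ln0.04 = 0.1288
Sum = 1.700 nats.

1.700 nats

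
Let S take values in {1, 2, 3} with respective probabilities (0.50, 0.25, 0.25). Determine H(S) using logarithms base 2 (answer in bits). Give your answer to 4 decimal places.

H(S) = −Σ p·log₂ p.
  −(0.50)·log₂(0.50) = 0.50000
  −(0.25)·log₂(0.25) = 0.50000
  −(0.25)·log₂(0.25) = 0.50000
Sum: 0.50000 + 0.50000 + 0.50000 = 1.5000 bits.

1.5000 bits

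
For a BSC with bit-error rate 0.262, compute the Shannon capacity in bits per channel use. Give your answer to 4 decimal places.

Binary symmetric channel: C = 1 − h₂(ε) where h₂ is the binary entropy function.
h₂(0.262) = −0.262·log₂0.262 − 0.738·log₂0.738 = 0.8297.
C = 1 − 0.8297 = 0.1703 bits per channel use.

0.1703 bits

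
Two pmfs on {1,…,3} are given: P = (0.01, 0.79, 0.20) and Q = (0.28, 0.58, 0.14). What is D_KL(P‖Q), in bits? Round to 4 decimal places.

D(P‖Q) = Σ p·log₂(p/q).
  0.01·log₂(0.01/0.28) = -0.04807
  0.79·log₂(0.79/0.58) = 0.35218
  0.20·log₂(0.20/0.14) = 0.10291
D(P‖Q) = 0.4070 bits.

0.4070 bits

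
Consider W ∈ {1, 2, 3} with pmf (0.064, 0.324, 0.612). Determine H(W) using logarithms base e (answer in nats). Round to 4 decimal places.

0.8416 nats

H(W) = −Σ p·ln p.
  −(0.064)·ln(0.064) = 0.17593
  −(0.324)·ln(0.324) = 0.36515
  −(0.612)·ln(0.612) = 0.30051
Sum: 0.17593 + 0.36515 + 0.30051 = 0.8416 nats.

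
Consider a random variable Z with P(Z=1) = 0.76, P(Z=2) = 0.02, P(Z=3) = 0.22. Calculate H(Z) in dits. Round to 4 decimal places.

H(Z) = −Σ p·log₁₀ p.
  −(0.76)·log₁₀(0.76) = 0.09058
  −(0.02)·log₁₀(0.02) = 0.03398
  −(0.22)·log₁₀(0.22) = 0.14467
Sum: 0.09058 + 0.03398 + 0.14467 = 0.2692 dits.

0.2692 dits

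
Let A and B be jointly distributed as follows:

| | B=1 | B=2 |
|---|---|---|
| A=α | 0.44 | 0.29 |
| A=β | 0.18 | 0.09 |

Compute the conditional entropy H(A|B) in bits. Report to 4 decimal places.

Chain rule: H(A|B) = H(A,B) − H(B).
Marginals: p(A) = (0.7300, 0.2700), p(B) = (0.6200, 0.3800).
H(A,B) = 1.7970 bits; H(B) = 0.9580 bits.
H(A|B) = 1.7970 − 0.9580 = 0.8390 bits.

0.8390 bits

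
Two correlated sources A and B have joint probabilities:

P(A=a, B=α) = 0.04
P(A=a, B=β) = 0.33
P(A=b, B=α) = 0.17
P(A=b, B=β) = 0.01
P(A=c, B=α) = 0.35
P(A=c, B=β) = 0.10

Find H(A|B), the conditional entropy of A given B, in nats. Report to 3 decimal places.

0.754 nats

Chain rule: H(A|B) = H(A,B) − H(B).
Marginals: p(A) = (0.3700, 0.1800, 0.4500), p(B) = (0.5600, 0.4400).
H(A,B) = 1.4396 nats; H(B) = 0.6859 nats.
H(A|B) = 1.4396 − 0.6859 = 0.754 nats.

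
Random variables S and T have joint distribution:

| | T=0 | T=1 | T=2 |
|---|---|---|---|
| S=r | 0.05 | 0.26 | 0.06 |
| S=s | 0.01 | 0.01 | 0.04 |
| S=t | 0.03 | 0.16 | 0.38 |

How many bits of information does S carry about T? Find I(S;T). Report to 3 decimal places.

0.192 bits

Marginals: p(S) = (0.3700, 0.0600, 0.5700), p(T) = (0.0900, 0.4300, 0.4800).
I(S;T) = Σ p(x,y)·log₂[p(x,y)/(p(x)p(y))].
  (r,0): 0.05·log₂(1.5015) = 0.0293
  (r,1): 0.26·log₂(1.6342) = 0.1842
  (r,2): 0.06·log₂(0.3378) = -0.0939
  (s,0): 0.01·log₂(1.8519) = 0.0089
  (s,1): 0.01·log₂(0.3876) = -0.0137
  (s,2): 0.04·log₂(1.3889) = 0.0190
  (t,0): 0.03·log₂(0.5848) = -0.0232
  (t,1): 0.16·log₂(0.6528) = -0.0984
  (t,2): 0.38·log₂(1.3889) = 0.1801
Sum = 0.192 bits.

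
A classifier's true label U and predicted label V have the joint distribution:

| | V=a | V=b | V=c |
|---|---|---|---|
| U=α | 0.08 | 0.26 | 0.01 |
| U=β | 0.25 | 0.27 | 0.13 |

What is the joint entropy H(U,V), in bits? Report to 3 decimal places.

H(U,V) = −Σ p(x,y)·log₂ p(x,y) over all 6 cells.
  cell (α,a): −0.08·log₂0.08 = 0.2915
  cell (α,b): −0.26·log₂0.26 = 0.5053
  cell (α,c): −0.01·log₂0.01 = 0.0664
  cell (β,a): −0.25·log₂0.25 = 0.5000
  cell (β,b): −0.27·log₂0.27 = 0.5100
  cell (β,c): −0.13·log₂0.13 = 0.3826
Sum = 2.256 bits.

2.256 bits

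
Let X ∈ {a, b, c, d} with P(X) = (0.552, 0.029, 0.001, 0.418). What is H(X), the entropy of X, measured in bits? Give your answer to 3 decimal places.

1.157 bits

H(X) = −Σ p·log₂ p.
  −(0.552)·log₂(0.552) = 0.4732
  −(0.029)·log₂(0.029) = 0.1481
  −(0.001)·log₂(0.001) = 0.0100
  −(0.418)·log₂(0.418) = 0.5260
Sum: 0.4732 + 0.1481 + 0.0100 + 0.5260 = 1.157 bits.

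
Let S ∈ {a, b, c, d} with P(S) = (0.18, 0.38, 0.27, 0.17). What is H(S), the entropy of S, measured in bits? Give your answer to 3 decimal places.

1.920 bits

H(S) = −Σ p·log₂ p.
  −(0.18)·log₂(0.18) = 0.4453
  −(0.38)·log₂(0.38) = 0.5305
  −(0.27)·log₂(0.27) = 0.5100
  −(0.17)·log₂(0.17) = 0.4346
Sum: 0.4453 + 0.5305 + 0.5100 + 0.4346 = 1.920 bits.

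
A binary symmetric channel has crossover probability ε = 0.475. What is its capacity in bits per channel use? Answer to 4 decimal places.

0.0018 bits

Binary symmetric channel: C = 1 − h₂(ε) where h₂ is the binary entropy function.
h₂(0.475) = −0.475·log₂0.475 − 0.525·log₂0.525 = 0.9982.
C = 1 − 0.9982 = 0.0018 bits per channel use.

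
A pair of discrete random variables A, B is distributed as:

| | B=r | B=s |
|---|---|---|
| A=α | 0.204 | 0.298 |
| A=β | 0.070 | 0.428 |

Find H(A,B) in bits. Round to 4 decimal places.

1.7809 bits

H(A,B) = −Σ p(x,y)·log₂ p(x,y) over all 4 cells.
  cell (α,r): −0.204·log₂0.204 = 0.46785
  cell (α,s): −0.298·log₂0.298 = 0.52049
  cell (β,r): −0.070·log₂0.070 = 0.26856
  cell (β,s): −0.428·log₂0.428 = 0.52401
Sum = 1.7809 bits.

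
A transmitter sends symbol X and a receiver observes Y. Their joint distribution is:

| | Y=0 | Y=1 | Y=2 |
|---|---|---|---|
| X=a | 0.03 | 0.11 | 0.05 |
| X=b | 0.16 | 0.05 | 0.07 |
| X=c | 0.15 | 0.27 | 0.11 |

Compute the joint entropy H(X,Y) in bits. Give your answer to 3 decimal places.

2.897 bits

H(X,Y) = −Σ p(x,y)·log₂ p(x,y) over all 9 cells.
  cell (a,0): −0.03·log₂0.03 = 0.1518
  cell (a,1): −0.11·log₂0.11 = 0.3503
  cell (a,2): −0.05·log₂0.05 = 0.2161
  cell (b,0): −0.16·log₂0.16 = 0.4230
  cell (b,1): −0.05·log₂0.05 = 0.2161
  cell (b,2): −0.07·log₂0.07 = 0.2686
  cell (c,0): −0.15·log₂0.15 = 0.4105
  cell (c,1): −0.27·log₂0.27 = 0.5100
  cell (c,2): −0.11·log₂0.11 = 0.3503
Sum = 2.897 bits.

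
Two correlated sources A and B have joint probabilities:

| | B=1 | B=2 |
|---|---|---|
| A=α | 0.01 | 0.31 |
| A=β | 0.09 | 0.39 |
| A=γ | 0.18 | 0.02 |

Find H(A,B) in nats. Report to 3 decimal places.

H(A,B) = −Σ p(x,y)·ln p(x,y) over all 6 cells.
  cell (α,1): −0.01·ln0.01 = 0.0461
  cell (α,2): −0.31·ln0.31 = 0.3631
  cell (β,1): −0.09·ln0.09 = 0.2167
  cell (β,2): −0.39·ln0.39 = 0.3672
  cell (γ,1): −0.18·ln0.18 = 0.3087
  cell (γ,2): −0.02·ln0.02 = 0.0782
Sum = 1.380 nats.

1.380 nats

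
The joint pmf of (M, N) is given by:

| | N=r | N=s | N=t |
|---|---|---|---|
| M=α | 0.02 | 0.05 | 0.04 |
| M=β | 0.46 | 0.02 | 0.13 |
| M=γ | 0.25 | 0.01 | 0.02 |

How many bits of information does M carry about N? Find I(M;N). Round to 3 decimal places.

Marginals: p(M) = (0.1100, 0.6100, 0.2800), p(N) = (0.7300, 0.0800, 0.1900).
I(M;N) = H(M) + H(N) − H(M,N).
H(M) = 1.2995, H(N) = 1.0782, H(M,N) = 2.2049.
I(M;N) = 1.2995 + 1.0782 − 2.2049 = 0.173 bits.

0.173 bits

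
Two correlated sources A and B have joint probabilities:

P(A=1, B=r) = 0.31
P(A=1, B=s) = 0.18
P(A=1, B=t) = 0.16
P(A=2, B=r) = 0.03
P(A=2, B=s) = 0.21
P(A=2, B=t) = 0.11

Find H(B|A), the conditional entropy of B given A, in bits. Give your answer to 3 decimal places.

Chain rule: H(B|A) = H(A,B) − H(A).
Marginals: p(A) = (0.6500, 0.3500), p(B) = (0.3400, 0.3900, 0.2700).
H(A,B) = 2.3670 bits; H(A) = 0.9341 bits.
H(B|A) = 2.3670 − 0.9341 = 1.433 bits.

1.433 bits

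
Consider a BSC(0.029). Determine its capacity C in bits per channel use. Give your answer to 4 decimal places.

Binary symmetric channel: C = 1 − h₂(ε) where h₂ is the binary entropy function.
h₂(0.029) = −0.029·log₂0.029 − 0.971·log₂0.971 = 0.1894.
C = 1 − 0.1894 = 0.8106 bits per channel use.

0.8106 bits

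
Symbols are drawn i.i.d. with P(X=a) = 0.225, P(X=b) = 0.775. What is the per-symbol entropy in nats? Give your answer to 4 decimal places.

H(X) = −Σ p·ln p.
  −(0.225)·ln(0.225) = 0.33562
  −(0.775)·ln(0.775) = 0.19754
Sum: 0.33562 + 0.19754 = 0.5332 nats.

0.5332 nats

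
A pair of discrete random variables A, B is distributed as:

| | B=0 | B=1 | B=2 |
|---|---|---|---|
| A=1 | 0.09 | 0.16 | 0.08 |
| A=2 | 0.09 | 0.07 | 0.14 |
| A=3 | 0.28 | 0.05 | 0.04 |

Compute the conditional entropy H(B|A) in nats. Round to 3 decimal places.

Marginals: p(A) = (0.3300, 0.3000, 0.3700), p(B) = (0.4600, 0.2800, 0.2600).
H(B|A) = Σ p(A) · H(B|A=·).
  A=1: p=0.3300, H(B|A=1) = 1.0489
  A=2: p=0.3000, H(B|A=2) = 1.0564
  A=3: p=0.3700, H(B|A=3) = 0.7219
Weighted sum = 0.930 nats.

0.930 nats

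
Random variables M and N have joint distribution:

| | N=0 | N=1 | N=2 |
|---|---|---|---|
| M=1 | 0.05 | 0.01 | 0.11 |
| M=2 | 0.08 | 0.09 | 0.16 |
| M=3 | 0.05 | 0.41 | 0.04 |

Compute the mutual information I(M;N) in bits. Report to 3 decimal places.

Marginals: p(M) = (0.1700, 0.3300, 0.5000), p(N) = (0.1800, 0.5100, 0.3100).
I(M;N) = Σ p(x,y)·log₂[p(x,y)/(p(x)p(y))].
  (1,0): 0.05·log₂(1.6340) = 0.0354
  (1,1): 0.01·log₂(0.1153) = -0.0312
  (1,2): 0.11·log₂(2.0873) = 0.1168
  (2,0): 0.08·log₂(1.3468) = 0.0344
  (2,1): 0.09·log₂(0.5348) = -0.0813
  (2,2): 0.16·log₂(1.5640) = 0.1032
  (3,0): 0.05·log₂(0.5556) = -0.0424
  (3,1): 0.41·log₂(1.6078) = 0.2809
  (3,2): 0.04·log₂(0.2581) = -0.0782
Sum = 0.338 bits.

0.338 bits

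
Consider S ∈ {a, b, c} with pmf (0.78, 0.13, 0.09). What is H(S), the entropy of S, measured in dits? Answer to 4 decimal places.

H(S) = −Σ p·log₁₀ p.
  −(0.78)·log₁₀(0.78) = 0.08417
  −(0.13)·log₁₀(0.13) = 0.11519
  −(0.09)·log₁₀(0.09) = 0.09412
Sum: 0.08417 + 0.11519 + 0.09412 = 0.2935 dits.

0.2935 dits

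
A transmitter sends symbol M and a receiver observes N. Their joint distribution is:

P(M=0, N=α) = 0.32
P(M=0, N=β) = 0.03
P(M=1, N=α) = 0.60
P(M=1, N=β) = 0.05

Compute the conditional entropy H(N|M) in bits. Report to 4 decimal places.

0.4020 bits

Marginals: p(M) = (0.3500, 0.6500), p(N) = (0.9200, 0.0800).
H(N|M) = Σ p(M) · H(N|M=·).
  M=0: p=0.3500, H(N|M=0) = 0.4220
  M=1: p=0.6500, H(N|M=1) = 0.3912
Weighted sum = 0.4020 bits.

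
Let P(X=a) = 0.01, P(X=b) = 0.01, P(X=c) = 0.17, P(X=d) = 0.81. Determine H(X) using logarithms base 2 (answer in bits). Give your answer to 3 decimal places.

H(X) = −Σ p·log₂ p.
  −(0.01)·log₂(0.01) = 0.0664
  −(0.01)·log₂(0.01) = 0.0664
  −(0.17)·log₂(0.17) = 0.4346
  −(0.81)·log₂(0.81) = 0.2462
Sum: 0.0664 + 0.0664 + 0.4346 + 0.2462 = 0.814 bits.

0.814 bits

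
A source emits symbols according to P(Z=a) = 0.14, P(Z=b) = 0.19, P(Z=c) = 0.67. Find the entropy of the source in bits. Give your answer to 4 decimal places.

H(Z) = −Σ p·log₂ p.
  −(0.14)·log₂(0.14) = 0.39711
  −(0.19)·log₂(0.19) = 0.45523
  −(0.67)·log₂(0.67) = 0.38710
Sum: 0.39711 + 0.45523 + 0.38710 = 1.2394 bits.

1.2394 bits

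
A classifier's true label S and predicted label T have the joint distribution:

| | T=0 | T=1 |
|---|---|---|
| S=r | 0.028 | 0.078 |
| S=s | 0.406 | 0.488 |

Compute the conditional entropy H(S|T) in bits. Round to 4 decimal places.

0.4772 bits

Chain rule: H(S|T) = H(S,T) − H(T).
Marginals: p(S) = (0.1060, 0.8940), p(T) = (0.4340, 0.5660).
H(S,T) = 1.4646 bits; H(T) = 0.9874 bits.
H(S|T) = 1.4646 − 0.9874 = 0.4772 bits.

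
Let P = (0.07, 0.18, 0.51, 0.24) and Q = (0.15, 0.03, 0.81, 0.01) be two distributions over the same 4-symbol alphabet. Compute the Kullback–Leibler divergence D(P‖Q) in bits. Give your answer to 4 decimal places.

D(P‖Q) = Σ p·log₂(p/q).
  0.07·log₂(0.07/0.15) = -0.07697
  0.18·log₂(0.18/0.03) = 0.46529
  0.51·log₂(0.51/0.81) = -0.34039
  0.24·log₂(0.24/0.01) = 1.10039
D(P‖Q) = 1.1483 bits.

1.1483 bits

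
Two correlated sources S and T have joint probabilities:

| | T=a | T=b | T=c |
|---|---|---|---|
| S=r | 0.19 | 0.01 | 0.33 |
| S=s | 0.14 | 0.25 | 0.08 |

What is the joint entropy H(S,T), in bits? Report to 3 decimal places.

2.238 bits

H(S,T) = −Σ p(x,y)·log₂ p(x,y) over all 6 cells.
  cell (r,a): −0.19·log₂0.19 = 0.4552
  cell (r,b): −0.01·log₂0.01 = 0.0664
  cell (r,c): −0.33·log₂0.33 = 0.5278
  cell (s,a): −0.14·log₂0.14 = 0.3971
  cell (s,b): −0.25·log₂0.25 = 0.5000
  cell (s,c): −0.08·log₂0.08 = 0.2915
Sum = 2.238 bits.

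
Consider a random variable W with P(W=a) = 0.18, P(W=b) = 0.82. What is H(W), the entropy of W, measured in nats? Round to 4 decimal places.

H(W) = −Σ p·ln p.
  −(0.18)·ln(0.18) = 0.30866
  −(0.82)·ln(0.82) = 0.16273
Sum: 0.30866 + 0.16273 = 0.4714 nats.

0.4714 nats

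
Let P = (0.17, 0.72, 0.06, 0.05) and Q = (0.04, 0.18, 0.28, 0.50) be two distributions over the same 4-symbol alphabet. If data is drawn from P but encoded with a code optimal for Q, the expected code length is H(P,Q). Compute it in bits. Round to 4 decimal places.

2.7309 bits

H(P,Q) = −Σ p·log₂ q.
  −0.17·log₂(0.04) = 0.78946
  −0.72·log₂(0.18) = 1.78123
  −0.06·log₂(0.28) = 0.11019
  −0.05·log₂(0.50) = 0.05000
H(P,Q) = 2.7309 bits.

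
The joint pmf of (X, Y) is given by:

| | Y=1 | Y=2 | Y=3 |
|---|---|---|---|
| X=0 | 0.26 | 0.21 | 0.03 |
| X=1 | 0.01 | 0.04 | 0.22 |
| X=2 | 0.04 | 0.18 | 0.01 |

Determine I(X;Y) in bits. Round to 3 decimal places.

0.490 bits

Marginals: p(X) = (0.5000, 0.2700, 0.2300), p(Y) = (0.3100, 0.4300, 0.2600).
I(X;Y) = H(X) + H(Y) − H(X,Y).
H(X) = 1.4977, H(Y) = 1.5526, H(X,Y) = 2.5601.
I(X;Y) = 1.4977 + 1.5526 − 2.5601 = 0.490 bits.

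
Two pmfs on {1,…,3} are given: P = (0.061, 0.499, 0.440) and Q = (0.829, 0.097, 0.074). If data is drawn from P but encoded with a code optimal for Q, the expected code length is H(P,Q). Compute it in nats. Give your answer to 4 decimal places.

2.3213 nats

H(P,Q) = −Σ p·ln q.
  −0.061·ln(0.829) = 0.01144
  −0.499·ln(0.097) = 1.16419
  −0.440·ln(0.074) = 1.14562
H(P,Q) = 2.3213 nats.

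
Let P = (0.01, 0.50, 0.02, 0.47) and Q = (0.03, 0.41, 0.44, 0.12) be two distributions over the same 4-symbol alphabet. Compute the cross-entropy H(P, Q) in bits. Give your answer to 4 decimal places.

H(P,Q) = −Σ p·log₂ q.
  −0.01·log₂(0.03) = 0.05059
  −0.50·log₂(0.41) = 0.64315
  −0.02·log₂(0.44) = 0.02369
  −0.47·log₂(0.12) = 1.43768
H(P,Q) = 2.1551 bits.

2.1551 bits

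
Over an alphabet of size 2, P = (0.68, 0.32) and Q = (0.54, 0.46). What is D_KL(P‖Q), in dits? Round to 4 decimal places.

0.0176 dits

D(P‖Q) = Σ p·log₁₀(p/q).
  0.68·log₁₀(0.68/0.54) = 0.06808
  0.32·log₁₀(0.32/0.46) = -0.05043
D(P‖Q) = 0.0176 dits.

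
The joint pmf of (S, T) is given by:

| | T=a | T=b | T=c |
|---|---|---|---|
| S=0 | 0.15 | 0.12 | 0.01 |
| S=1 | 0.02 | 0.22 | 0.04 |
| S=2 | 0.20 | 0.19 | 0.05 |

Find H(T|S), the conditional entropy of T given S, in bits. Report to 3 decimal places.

1.209 bits

Marginals: p(S) = (0.2800, 0.2800, 0.4400), p(T) = (0.3700, 0.5300, 0.1000).
H(T|S) = Σ p(S) · H(T|S=·).
  S=0: p=0.2800, H(T|S=0) = 1.1780
  S=1: p=0.2800, H(T|S=1) = 0.9464
  S=2: p=0.4400, H(T|S=2) = 1.3967
Weighted sum = 1.209 bits.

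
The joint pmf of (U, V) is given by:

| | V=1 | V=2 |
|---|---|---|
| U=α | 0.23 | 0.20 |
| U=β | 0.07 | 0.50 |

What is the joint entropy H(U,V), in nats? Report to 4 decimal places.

H(U,V) = −Σ p(x,y)·ln p(x,y) over all 4 cells.
  cell (α,1): −0.23·ln0.23 = 0.33803
  cell (α,2): −0.20·ln0.20 = 0.32189
  cell (β,1): −0.07·ln0.07 = 0.18615
  cell (β,2): −0.50·ln0.50 = 0.34657
Sum = 1.1926 nats.

1.1926 nats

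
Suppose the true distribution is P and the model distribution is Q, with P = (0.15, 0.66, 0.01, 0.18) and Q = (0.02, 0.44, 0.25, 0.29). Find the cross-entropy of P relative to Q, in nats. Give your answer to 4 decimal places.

1.3653 nats

H(P,Q) = −Σ p·ln q.
  −0.15·ln(0.02) = 0.58680
  −0.66·ln(0.44) = 0.54185
  −0.01·ln(0.25) = 0.01386
  −0.18·ln(0.29) = 0.22282
H(P,Q) = 1.3653 nats.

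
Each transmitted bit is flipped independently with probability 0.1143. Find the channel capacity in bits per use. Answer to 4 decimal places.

0.4872 bits

Binary symmetric channel: C = 1 − h₂(ε) where h₂ is the binary entropy function.
h₂(0.1143) = −0.1143·log₂0.1143 − 0.8857·log₂0.8857 = 0.5128.
C = 1 − 0.5128 = 0.4872 bits per channel use.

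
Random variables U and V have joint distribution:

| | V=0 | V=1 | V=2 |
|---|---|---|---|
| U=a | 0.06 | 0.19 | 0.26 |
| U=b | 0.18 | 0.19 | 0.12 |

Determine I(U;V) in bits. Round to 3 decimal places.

0.083 bits

Marginals: p(U) = (0.5100, 0.4900), p(V) = (0.2400, 0.3800, 0.3800).
I(U;V) = H(U) + H(V) − H(U,V).
H(U) = 0.9997, H(V) = 1.5550, H(U,V) = 2.4716.
I(U;V) = 0.9997 + 1.5550 − 2.4716 = 0.083 bits.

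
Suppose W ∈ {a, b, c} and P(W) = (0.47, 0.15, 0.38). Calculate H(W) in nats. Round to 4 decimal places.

H(W) = −Σ p·ln p.
  −(0.47)·ln(0.47) = 0.35486
  −(0.15)·ln(0.15) = 0.28457
  −(0.38)·ln(0.38) = 0.36768
Sum: 0.35486 + 0.28457 + 0.36768 = 1.0071 nats.

1.0071 nats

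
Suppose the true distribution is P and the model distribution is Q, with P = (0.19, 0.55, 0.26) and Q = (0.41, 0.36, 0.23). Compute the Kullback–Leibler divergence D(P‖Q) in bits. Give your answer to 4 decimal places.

0.1714 bits

D(P‖Q) = Σ p·log₂(p/q).
  0.19·log₂(0.19/0.41) = -0.21083
  0.55·log₂(0.55/0.36) = 0.33629
  0.26·log₂(0.26/0.23) = 0.04599
D(P‖Q) = 0.1714 bits.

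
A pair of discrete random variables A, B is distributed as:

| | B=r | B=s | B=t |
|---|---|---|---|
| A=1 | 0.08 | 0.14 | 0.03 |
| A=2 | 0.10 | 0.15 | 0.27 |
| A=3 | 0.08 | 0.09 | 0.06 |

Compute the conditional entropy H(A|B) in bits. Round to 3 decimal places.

Chain rule: H(A|B) = H(A,B) − H(B).
Marginals: p(A) = (0.2500, 0.5200, 0.2300), p(B) = (0.2600, 0.3800, 0.3600).
H(A,B) = 2.9408 bits; H(B) = 1.5664 bits.
H(A|B) = 2.9408 − 1.5664 = 1.374 bits.

1.374 bits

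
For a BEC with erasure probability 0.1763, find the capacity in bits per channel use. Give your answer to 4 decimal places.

Binary erasure channel: capacity C = 1 − ε.
C = 1 − 0.1763 = 0.8237 bits per channel use.

0.8237 bits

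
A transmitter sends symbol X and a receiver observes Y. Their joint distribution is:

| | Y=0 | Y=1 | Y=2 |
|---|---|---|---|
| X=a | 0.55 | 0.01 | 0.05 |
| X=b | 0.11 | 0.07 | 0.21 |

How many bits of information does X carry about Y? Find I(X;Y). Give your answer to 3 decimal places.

0.309 bits

Marginals: p(X) = (0.6100, 0.3900), p(Y) = (0.6600, 0.0800, 0.2600).
I(X;Y) = H(X) + H(Y) − H(X,Y).
H(X) = 0.9648, H(Y) = 1.1924, H(X,Y) = 1.8486.
I(X;Y) = 0.9648 + 1.1924 − 1.8486 = 0.309 bits.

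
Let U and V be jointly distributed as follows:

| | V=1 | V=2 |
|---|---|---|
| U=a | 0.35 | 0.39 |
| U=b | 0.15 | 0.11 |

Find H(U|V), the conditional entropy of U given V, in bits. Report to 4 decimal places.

0.8207 bits

Marginals: p(U) = (0.7400, 0.2600), p(V) = (0.5000, 0.5000).
H(U|V) = Σ p(V) · H(U|V=·).
  V=1: p=0.5000, H(U|V=1) = 0.8813
  V=2: p=0.5000, H(U|V=2) = 0.7602
Weighted sum = 0.8207 bits.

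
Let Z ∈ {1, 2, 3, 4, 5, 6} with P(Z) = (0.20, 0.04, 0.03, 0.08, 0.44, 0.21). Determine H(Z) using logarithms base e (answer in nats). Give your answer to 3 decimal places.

H(Z) = −Σ p·ln p.
  −(0.20)·ln(0.20) = 0.3219
  −(0.04)·ln(0.04) = 0.1288
  −(0.03)·ln(0.03) = 0.1052
  −(0.08)·ln(0.08) = 0.2021
  −(0.44)·ln(0.44) = 0.3612
  −(0.21)·ln(0.21) = 0.3277
Sum: 0.3219 + 0.1288 + 0.1052 + 0.2021 + 0.3612 + 0.3277 = 1.447 nats.

1.447 nats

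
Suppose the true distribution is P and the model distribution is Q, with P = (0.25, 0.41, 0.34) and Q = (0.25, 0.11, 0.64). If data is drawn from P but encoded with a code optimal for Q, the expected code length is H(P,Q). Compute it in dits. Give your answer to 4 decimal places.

0.6094 dits

H(P,Q) = −Σ p·log₁₀ q.
  −0.25·log₁₀(0.25) = 0.15051
  −0.41·log₁₀(0.11) = 0.39303
  −0.34·log₁₀(0.64) = 0.06590
H(P,Q) = 0.6094 dits.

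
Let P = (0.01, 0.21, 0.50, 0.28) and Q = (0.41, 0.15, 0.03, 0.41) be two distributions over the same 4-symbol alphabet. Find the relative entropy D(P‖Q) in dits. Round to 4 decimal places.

D(P‖Q) = Σ p·log₁₀(p/q).
  0.01·log₁₀(0.01/0.41) = -0.01613
  0.21·log₁₀(0.21/0.15) = 0.03069
  0.50·log₁₀(0.50/0.03) = 0.61092
  0.28·log₁₀(0.28/0.41) = -0.04638
D(P‖Q) = 0.5791 dits.

0.5791 dits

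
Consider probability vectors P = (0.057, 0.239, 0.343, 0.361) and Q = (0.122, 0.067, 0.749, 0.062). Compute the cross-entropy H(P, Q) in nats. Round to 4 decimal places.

1.8689 nats

H(P,Q) = −Σ p·ln q.
  −0.057·ln(0.122) = 0.11991
  −0.239·ln(0.067) = 0.64603
  −0.343·ln(0.749) = 0.09913
  −0.361·ln(0.062) = 1.00380
H(P,Q) = 1.8689 nats.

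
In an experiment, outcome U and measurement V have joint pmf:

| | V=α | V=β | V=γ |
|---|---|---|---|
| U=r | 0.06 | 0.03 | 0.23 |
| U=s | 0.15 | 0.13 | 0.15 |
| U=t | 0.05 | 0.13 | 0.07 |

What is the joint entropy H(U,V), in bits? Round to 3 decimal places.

2.954 bits

H(U,V) = −Σ p(x,y)·log₂ p(x,y) over all 9 cells.
  cell (r,α): −0.06·log₂0.06 = 0.2435
  cell (r,β): −0.03·log₂0.03 = 0.1518
  cell (r,γ): −0.23·log₂0.23 = 0.4877
  cell (s,α): −0.15·log₂0.15 = 0.4105
  cell (s,β): −0.13·log₂0.13 = 0.3826
  cell (s,γ): −0.15·log₂0.15 = 0.4105
  cell (t,α): −0.05·log₂0.05 = 0.2161
  cell (t,β): −0.13·log₂0.13 = 0.3826
  cell (t,γ): −0.07·log₂0.07 = 0.2686
Sum = 2.954 bits.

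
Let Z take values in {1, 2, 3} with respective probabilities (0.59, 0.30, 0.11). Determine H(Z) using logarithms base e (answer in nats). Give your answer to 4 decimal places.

H(Z) = −Σ p·ln p.
  −(0.59)·ln(0.59) = 0.31130
  −(0.30)·ln(0.30) = 0.36119
  −(0.11)·ln(0.11) = 0.24280
Sum: 0.31130 + 0.36119 + 0.24280 = 0.9153 nats.

0.9153 nats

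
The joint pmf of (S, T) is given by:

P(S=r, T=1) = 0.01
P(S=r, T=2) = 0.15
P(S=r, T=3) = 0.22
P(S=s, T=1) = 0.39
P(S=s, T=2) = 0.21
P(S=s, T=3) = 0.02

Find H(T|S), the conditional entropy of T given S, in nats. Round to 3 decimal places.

0.773 nats

Marginals: p(S) = (0.3800, 0.6200), p(T) = (0.4000, 0.3600, 0.2400).
H(T|S) = Σ p(S) · H(T|S=·).
  S=r: p=0.3800, H(T|S=r) = 0.7791
  S=s: p=0.6200, H(T|S=s) = 0.7691
Weighted sum = 0.773 nats.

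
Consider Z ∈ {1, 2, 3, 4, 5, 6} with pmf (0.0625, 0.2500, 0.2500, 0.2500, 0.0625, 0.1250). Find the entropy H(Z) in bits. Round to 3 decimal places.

H(Z) = −Σ p·log₂ p.
  −(0.0625)·log₂(0.0625) = 0.2500
  −(0.2500)·log₂(0.2500) = 0.5000
  −(0.2500)·log₂(0.2500) = 0.5000
  −(0.2500)·log₂(0.2500) = 0.5000
  −(0.0625)·log₂(0.0625) = 0.2500
  −(0.1250)·log₂(0.1250) = 0.3750
Sum: 0.2500 + 0.5000 + 0.5000 + 0.5000 + 0.2500 + 0.3750 = 2.375 bits.

2.375 bits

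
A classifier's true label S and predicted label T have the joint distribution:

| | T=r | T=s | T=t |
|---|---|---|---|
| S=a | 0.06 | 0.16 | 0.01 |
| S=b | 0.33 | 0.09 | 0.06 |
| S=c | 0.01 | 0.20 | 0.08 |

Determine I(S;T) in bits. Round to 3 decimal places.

0.332 bits

Marginals: p(S) = (0.2300, 0.4800, 0.2900), p(T) = (0.4000, 0.4500, 0.1500).
I(S;T) = Σ p(x,y)·log₂[p(x,y)/(p(x)p(y))].
  (a,r): 0.06·log₂(0.6522) = -0.0370
  (a,s): 0.16·log₂(1.5459) = 0.1006
  (a,t): 0.01·log₂(0.2899) = -0.0179
  (b,r): 0.33·log₂(1.7188) = 0.2578
  (b,s): 0.09·log₂(0.4167) = -0.1137
  (b,t): 0.06·log₂(0.8333) = -0.0158
  (c,r): 0.01·log₂(0.0862) = -0.0354
  (c,s): 0.20·log₂(1.5326) = 0.1232
  (c,t): 0.08·log₂(1.8391) = 0.0703
Sum = 0.332 bits.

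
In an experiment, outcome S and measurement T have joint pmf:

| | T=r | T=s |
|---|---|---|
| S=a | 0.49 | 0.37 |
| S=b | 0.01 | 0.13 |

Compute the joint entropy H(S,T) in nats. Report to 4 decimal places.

H(S,T) = −Σ p(x,y)·ln p(x,y) over all 4 cells.
  cell (a,r): −0.49·ln0.49 = 0.34954
  cell (a,s): −0.37·ln0.37 = 0.36787
  cell (b,r): −0.01·ln0.01 = 0.04605
  cell (b,s): −0.13·ln0.13 = 0.26523
Sum = 1.0287 nats.

1.0287 nats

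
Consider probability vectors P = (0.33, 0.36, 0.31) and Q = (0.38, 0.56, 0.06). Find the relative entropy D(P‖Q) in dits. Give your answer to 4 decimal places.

D(P‖Q) = Σ p·log₁₀(p/q).
  0.33·log₁₀(0.33/0.38) = -0.02022
  0.36·log₁₀(0.36/0.56) = -0.06908
  0.31·log₁₀(0.31/0.06) = 0.22110
D(P‖Q) = 0.1318 dits.

0.1318 dits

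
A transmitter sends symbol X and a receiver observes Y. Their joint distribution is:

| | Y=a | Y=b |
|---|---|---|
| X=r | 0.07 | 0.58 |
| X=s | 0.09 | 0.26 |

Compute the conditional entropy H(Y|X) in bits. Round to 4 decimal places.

0.6082 bits

Chain rule: H(Y|X) = H(X,Y) − H(X).
Marginals: p(X) = (0.6500, 0.3500), p(Y) = (0.1600, 0.8400).
H(X,Y) = 1.5423 bits; H(X) = 0.9341 bits.
H(Y|X) = 1.5423 − 0.9341 = 0.6082 bits.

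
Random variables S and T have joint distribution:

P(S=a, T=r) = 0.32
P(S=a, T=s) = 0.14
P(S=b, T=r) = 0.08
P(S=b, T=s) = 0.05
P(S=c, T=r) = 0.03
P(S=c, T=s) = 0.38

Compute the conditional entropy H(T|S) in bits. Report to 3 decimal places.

Chain rule: H(T|S) = H(S,T) − H(S).
Marginals: p(S) = (0.4600, 0.1300, 0.4100), p(T) = (0.4300, 0.5700).
H(S,T) = 2.1130 bits; H(S) = 1.4254 bits.
H(T|S) = 2.1130 − 1.4254 = 0.688 bits.

0.688 bits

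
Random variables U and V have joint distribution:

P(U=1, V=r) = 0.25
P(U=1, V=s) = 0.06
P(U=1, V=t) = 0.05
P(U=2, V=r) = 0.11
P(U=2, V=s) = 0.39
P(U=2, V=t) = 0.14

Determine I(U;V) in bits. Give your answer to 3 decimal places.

0.210 bits

Marginals: p(U) = (0.3600, 0.6400), p(V) = (0.3600, 0.4500, 0.1900).
I(U;V) = Σ p(x,y)·log₂[p(x,y)/(p(x)p(y))].
  (1,r): 0.25·log₂(1.9290) = 0.2370
  (1,s): 0.06·log₂(0.3704) = -0.0860
  (1,t): 0.05·log₂(0.7310) = -0.0226
  (2,r): 0.11·log₂(0.4774) = -0.1173
  (2,s): 0.39·log₂(1.3542) = 0.1706
  (2,t): 0.14·log₂(1.1513) = 0.0285
Sum = 0.210 bits.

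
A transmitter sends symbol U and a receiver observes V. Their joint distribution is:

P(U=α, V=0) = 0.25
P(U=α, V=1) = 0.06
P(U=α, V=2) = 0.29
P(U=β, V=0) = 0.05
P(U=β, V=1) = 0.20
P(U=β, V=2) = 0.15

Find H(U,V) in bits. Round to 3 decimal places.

H(U,V) = −Σ p(x,y)·log₂ p(x,y) over all 6 cells.
  cell (α,0): −0.25·log₂0.25 = 0.5000
  cell (α,1): −0.06·log₂0.06 = 0.2435
  cell (α,2): −0.29·log₂0.29 = 0.5179
  cell (β,0): −0.05·log₂0.05 = 0.2161
  cell (β,1): −0.20·log₂0.20 = 0.4644
  cell (β,2): −0.15·log₂0.15 = 0.4105
Sum = 2.352 bits.

2.352 bits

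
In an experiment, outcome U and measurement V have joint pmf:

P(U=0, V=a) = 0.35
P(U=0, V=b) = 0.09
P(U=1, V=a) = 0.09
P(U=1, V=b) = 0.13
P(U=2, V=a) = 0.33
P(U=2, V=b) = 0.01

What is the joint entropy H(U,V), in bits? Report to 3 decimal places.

H(U,V) = −Σ p(x,y)·log₂ p(x,y) over all 6 cells.
  cell (0,a): −0.35·log₂0.35 = 0.5301
  cell (0,b): −0.09·log₂0.09 = 0.3127
  cell (1,a): −0.09·log₂0.09 = 0.3127
  cell (1,b): −0.13·log₂0.13 = 0.3826
  cell (2,a): −0.33·log₂0.33 = 0.5278
  cell (2,b): −0.01·log₂0.01 = 0.0664
Sum = 2.132 bits.

2.132 bits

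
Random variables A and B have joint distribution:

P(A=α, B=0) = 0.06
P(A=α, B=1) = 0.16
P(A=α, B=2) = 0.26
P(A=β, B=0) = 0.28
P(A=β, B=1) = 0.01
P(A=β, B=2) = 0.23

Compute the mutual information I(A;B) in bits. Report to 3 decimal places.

Marginals: p(A) = (0.4800, 0.5200), p(B) = (0.3400, 0.1700, 0.4900).
I(A;B) = Σ p(x,y)·log₂[p(x,y)/(p(x)p(y))].
  (α,0): 0.06·log₂(0.3676) = -0.0866
  (α,1): 0.16·log₂(1.9608) = 0.1554
  (α,2): 0.26·log₂(1.1054) = 0.0376
  (β,0): 0.28·log₂(1.5837) = 0.1857
  (β,1): 0.01·log₂(0.1131) = -0.0314
  (β,2): 0.23·log₂(0.9027) = -0.0340
Sum = 0.227 bits.

0.227 bits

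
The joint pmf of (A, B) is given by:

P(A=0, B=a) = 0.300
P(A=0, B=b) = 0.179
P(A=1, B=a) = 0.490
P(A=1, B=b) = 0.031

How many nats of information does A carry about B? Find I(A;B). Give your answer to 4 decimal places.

0.0799 nats

Marginals: p(A) = (0.4790, 0.5210), p(B) = (0.7900, 0.2100).
I(A;B) = H(A) + H(B) − H(A,B).
H(A) = 0.6923, H(B) = 0.5140, H(A,B) = 1.1264.
I(A;B) = 0.6923 + 0.5140 − 1.1264 = 0.0799 nats.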